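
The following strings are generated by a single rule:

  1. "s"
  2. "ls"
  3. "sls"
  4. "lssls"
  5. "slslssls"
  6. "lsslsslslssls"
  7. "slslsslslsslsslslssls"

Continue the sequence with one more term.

lsslsslslsslsslslsslslsslsslslssls

This is a Fibonacci-style word recurrence s(k) = s(k−2)·s(k−1): e.g. s·ls = sls.
So term 8 is lsslsslslssls·slslsslslsslsslslssls.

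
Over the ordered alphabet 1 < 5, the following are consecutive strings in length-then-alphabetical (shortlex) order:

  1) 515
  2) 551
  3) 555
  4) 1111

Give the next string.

Treat 1111 as a base-2 numeral over the given alphabet and add one, carrying through any trailing 5's.

1115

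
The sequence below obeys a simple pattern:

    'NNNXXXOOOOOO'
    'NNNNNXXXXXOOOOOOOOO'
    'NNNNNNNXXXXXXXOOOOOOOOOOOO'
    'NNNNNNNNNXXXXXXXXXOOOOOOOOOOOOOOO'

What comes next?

NNNNNNNNNNNXXXXXXXXXXXOOOOOOOOOOOOOOOOOO

Reading off run lengths: N runs 3, 5, 7, 9; X runs 3, 5, 7, 9; O runs 6, 9, 12, 15 — each is linear in n, where the shown terms are n = 2, 3, 4, 5.
At n = 6 the blocks have lengths 11, 11, 18.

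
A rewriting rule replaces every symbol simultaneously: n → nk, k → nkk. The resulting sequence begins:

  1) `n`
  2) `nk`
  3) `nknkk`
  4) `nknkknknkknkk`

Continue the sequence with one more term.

nknkknknkknkknknkknknkknkknknkknkk

Applying the rule to each of the 13 symbols of nknkknknkknkk gives the pieces nk nkk nk nkk nkk nk nkk nk nkk nkk nk nkk nkk, which concatenate to the answer.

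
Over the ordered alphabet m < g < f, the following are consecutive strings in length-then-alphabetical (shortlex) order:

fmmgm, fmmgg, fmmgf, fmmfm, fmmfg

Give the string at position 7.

Stepping forward 2 times from fmmfg: fmmfg → fmmff, then the target.

fmgmm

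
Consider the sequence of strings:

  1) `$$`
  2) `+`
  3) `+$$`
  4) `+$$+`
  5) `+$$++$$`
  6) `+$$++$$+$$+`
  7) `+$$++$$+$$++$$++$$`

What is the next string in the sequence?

Each term (from the third on) is the previous term followed by the one before it: term 3 = +·$$ = +$$.
So term 8 is +$$++$$+$$++$$++$$·+$$++$$+$$+.

+$$++$$+$$++$$++$$+$$++$$+$$+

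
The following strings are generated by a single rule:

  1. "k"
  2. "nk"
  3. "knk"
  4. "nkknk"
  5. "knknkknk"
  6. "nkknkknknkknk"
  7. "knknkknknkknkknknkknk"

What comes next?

This is a Fibonacci-style word recurrence s(k) = s(k−2)·s(k−1): e.g. k·nk = knk.
So term 8 is nkknkknknkknk·knknkknknkknkknknkknk.

nkknkknknkknkknknkknknkknkknknkknk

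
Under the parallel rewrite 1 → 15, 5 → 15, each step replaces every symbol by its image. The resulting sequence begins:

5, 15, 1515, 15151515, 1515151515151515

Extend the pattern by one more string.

Replace each of the 16 characters of 1515151515151515 in place — 15 15 15 15 15 15 15 15 15 15 15 15 15 15 15 15 — and concatenate.

15151515151515151515151515151515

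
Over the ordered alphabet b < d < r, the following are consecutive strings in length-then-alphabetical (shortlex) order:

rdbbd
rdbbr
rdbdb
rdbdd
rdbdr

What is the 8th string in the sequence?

rdbrr

Continuing the enumeration 3 steps past rdbdr: rdbdr → rdbrb → rdbrd → (answer).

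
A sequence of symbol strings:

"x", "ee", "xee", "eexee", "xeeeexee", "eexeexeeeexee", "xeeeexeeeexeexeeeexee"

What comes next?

From term 3 onward, concatenate the second-to-last term with the last: x·ee = xee, ee·xee = eexee, …
Continuing: eexeexeeeexee · xeeeexeeeexeexeeeexee gives term 8.

eexeexeeeexeexeeeexeeeexeexeeeexee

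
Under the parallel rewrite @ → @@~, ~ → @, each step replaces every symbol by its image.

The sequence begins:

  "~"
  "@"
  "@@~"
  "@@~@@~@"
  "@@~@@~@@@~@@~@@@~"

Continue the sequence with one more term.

Rewriting the 17 symbols of @@~@@~@@@~@@~@@@~ one by one yields @@~ @@~ @ @@~ @@~ @ @@~ @@~ @@~ @ @@~ @@~ @ @@~ @@~ @@~ @; concatenated:

@@~@@~@@@~@@~@@@~@@~@@~@@@~@@~@@@~@@~@@~@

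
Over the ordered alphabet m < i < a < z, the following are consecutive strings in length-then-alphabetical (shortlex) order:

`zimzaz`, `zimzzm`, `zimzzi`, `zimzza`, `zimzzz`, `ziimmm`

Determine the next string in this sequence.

ziimmi

Find the rightmost character of ziimmm below z, bump it to the next letter, and reset everything to its right to m.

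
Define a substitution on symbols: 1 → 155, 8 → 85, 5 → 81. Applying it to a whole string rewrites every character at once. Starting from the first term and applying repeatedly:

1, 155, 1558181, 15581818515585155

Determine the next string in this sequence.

Rewriting the 17 symbols of 15581818515585155 one by one yields 155 81 81 85 155 85 155 85 81 155 81 81 85 81 155 81 81; concatenated:

155818185155851558581155818185811558181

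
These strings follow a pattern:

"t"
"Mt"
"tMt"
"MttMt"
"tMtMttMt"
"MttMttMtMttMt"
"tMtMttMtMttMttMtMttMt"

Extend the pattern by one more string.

Each term (from the third on) is the two preceding terms concatenated in order: term 3 = t·Mt = tMt.
The next term joins MttMttMtMttMt and tMtMttMtMttMttMtMttMt.

MttMttMtMttMttMtMttMtMttMttMtMttMt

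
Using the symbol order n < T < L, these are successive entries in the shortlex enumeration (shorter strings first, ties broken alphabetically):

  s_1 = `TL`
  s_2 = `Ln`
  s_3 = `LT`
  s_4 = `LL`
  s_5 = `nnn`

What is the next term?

Treat nnn as a base-3 numeral over the given alphabet and add one, carrying through any trailing L's.

nnT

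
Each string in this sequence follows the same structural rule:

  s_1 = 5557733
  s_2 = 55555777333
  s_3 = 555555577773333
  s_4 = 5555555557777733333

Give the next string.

55555555555777777333333

The n-th term is 2n-1 5's then n 7's then n 3's, where the shown terms are n = 2, 3, 4, 5.
Setting n = 6 gives 11, 6, 6 characters in each block.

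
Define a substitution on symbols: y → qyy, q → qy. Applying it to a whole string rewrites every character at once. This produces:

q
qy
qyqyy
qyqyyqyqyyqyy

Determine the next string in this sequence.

Rewriting the 13 symbols of qyqyyqyqyyqyy one by one yields qy qyy qy qyy qyy qy qyy qy qyy qyy qy qyy qyy; concatenated:

qyqyyqyqyyqyyqyqyyqyqyyqyyqyqyyqyy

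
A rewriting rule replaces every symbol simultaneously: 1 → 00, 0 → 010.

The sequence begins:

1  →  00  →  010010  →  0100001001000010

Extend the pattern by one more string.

Rewriting the 16 symbols of 0100001001000010 one by one yields 010 00 010 010 010 010 00 010 010 00 010 010 010 010 00 010; concatenated:

01000010010010010000100100001001001001000010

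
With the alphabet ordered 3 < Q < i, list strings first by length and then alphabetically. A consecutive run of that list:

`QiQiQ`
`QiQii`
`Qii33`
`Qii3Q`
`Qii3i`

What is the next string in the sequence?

QiiQ3

Find the rightmost character of Qii3i below i, bump it to the next letter, and reset everything to its right to 3.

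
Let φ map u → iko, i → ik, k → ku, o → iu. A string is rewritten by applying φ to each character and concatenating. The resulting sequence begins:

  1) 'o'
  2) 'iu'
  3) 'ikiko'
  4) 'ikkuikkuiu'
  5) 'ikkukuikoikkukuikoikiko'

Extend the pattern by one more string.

φ(ikkukuikoikkukuikoikiko) expands symbol-by-symbol to ik ku ku iko ku iko ik ku iu ik ku ku iko ku iko ik ku iu ik ku ik ku iu; joining the 23 pieces gives the next term.

ikkukuikokuikoikkuiuikkukuikokuikoikkuiuikkuikkuiu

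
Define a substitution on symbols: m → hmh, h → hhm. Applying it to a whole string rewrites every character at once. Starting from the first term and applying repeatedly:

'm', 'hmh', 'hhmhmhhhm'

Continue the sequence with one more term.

hhmhhmhmhhhmhmhhhmhhmhhmhmh

Apply φ to hhmhmhhhm symbol by symbol: h→hhm, h→hhm, m→hmh, h→hhm, m→hmh, h→hhm, h→hhm, h→hhm, m→hmh; joined: hhm hhm hmh hhm hmh hhm hhm hhm hmh.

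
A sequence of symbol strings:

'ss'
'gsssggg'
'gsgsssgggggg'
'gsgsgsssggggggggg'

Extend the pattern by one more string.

s(k+1) = gs·s(k)·ggg, so each term gains gs as a prefix and ggg as a suffix.
One more step from gsgsgsssggggggggg gives the answer.

gsgsgsgsssgggggggggggg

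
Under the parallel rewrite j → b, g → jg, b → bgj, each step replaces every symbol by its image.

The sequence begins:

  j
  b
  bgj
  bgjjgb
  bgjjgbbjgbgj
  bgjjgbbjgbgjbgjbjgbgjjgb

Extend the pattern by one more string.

bgjjgbbjgbgjbgjbjgbgjjgbbgjjgbbgjbjgbgjjgbbjgbgj

φ(bgjjgbbjgbgjbgjbjgbgjjgb) expands symbol-by-symbol to bgj jg b b jg bgj bgj b jg bgj jg b bgj jg b bgj b jg bgj jg b b jg bgj; joining the 24 pieces gives the next term.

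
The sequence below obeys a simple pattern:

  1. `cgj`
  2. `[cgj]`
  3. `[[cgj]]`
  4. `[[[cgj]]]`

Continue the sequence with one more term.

Each term wraps the previous one in [ on the left and ] on the right.
Applying this once more to [[[cgj]]]:

[[[[cgj]]]]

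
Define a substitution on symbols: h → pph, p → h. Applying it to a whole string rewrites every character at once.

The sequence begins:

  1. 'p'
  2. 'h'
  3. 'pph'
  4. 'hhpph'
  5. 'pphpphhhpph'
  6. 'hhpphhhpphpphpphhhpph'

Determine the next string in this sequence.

pphpphhhpphpphpphhhpphhhpphhhpphpphpphhhpph

φ(hhpphhhpphpphpphhhpph) expands symbol-by-symbol to pph pph h h pph pph pph h h pph h h pph h h pph pph pph h h pph; joining the 21 pieces gives the next term.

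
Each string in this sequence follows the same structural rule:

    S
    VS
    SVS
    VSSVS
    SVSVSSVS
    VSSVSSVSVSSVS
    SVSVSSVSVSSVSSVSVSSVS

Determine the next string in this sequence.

VSSVSSVSVSSVSSVSVSSVSVSSVSSVSVSSVS

From term 3 onward, concatenate the second-to-last term with the last: S·VS = SVS, VS·SVS = VSSVS, …
So term 8 is VSSVSSVSVSSVS·SVSVSSVSVSSVSSVSVSSVS.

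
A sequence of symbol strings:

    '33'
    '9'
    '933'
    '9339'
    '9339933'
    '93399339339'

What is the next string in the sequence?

From term 3 onward, concatenate the last term with the second-to-last: 9·33 = 933, 933·9 = 9339, …
The next term joins 93399339339 and 9339933.

933993393399339933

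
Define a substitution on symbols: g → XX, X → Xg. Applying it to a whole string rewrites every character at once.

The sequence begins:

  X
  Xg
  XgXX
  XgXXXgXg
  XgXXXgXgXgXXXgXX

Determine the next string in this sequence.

XgXXXgXgXgXXXgXXXgXXXgXgXgXXXgXg

Replace each of the 16 characters of XgXXXgXgXgXXXgXX in place — Xg XX Xg Xg Xg XX Xg XX Xg XX Xg Xg Xg XX Xg Xg — and concatenate.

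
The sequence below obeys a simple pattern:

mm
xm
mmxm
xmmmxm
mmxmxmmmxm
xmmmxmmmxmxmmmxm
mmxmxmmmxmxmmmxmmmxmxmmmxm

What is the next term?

From term 3 onward, concatenate the second-to-last term with the last: mm·xm = mmxm, xm·mmxm = xmmmxm, …
So term 8 is xmmmxmmmxmxmmmxm·mmxmxmmmxmxmmmxmmmxmxmmmxm.

xmmmxmmmxmxmmmxmmmxmxmmmxmxmmmxmmmxmxmmmxm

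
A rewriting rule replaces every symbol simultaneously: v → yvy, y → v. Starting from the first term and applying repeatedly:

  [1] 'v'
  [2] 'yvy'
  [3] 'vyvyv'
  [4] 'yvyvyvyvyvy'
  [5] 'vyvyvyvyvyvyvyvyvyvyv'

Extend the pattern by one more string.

Applying the rule to each of the 21 symbols of vyvyvyvyvyvyvyvyvyvyv gives the pieces yvy v yvy v yvy v yvy v yvy v yvy v yvy v yvy v yvy v yvy v yvy, which concatenate to the answer.

yvyvyvyvyvyvyvyvyvyvyvyvyvyvyvyvyvyvyvyvyvy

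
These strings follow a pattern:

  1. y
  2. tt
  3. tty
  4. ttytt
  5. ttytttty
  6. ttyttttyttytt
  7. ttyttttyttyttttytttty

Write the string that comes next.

Each term (from the third on) is the previous term followed by the one before it: term 3 = tt·y = tty.
So term 8 is ttyttttyttyttttytttty·ttyttttyttytt.

ttyttttyttyttttyttttyttyttttyttytt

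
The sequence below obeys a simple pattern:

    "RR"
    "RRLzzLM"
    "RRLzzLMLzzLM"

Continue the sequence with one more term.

Each term is the previous one with LzzLM appended.
Applying this once more to RRLzzLMLzzLM:

RRLzzLMLzzLMLzzLM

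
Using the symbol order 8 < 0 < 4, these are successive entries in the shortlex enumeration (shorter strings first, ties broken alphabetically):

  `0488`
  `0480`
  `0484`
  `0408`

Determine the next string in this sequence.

Find the rightmost character of 0408 below 4, bump it to the next letter, and reset everything to its right to 8.

0400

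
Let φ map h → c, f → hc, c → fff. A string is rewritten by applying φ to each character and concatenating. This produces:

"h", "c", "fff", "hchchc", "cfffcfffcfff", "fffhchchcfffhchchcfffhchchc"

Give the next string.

Applying the rule to each of the 27 symbols of fffhchchcfffhchchcfffhchchc gives the pieces hc hc hc c fff c fff c fff hc hc hc c fff c fff c fff hc hc hc c fff c fff c fff, which concatenate to the answer.

hchchccfffcfffcfffhchchccfffcfffcfffhchchccfffcfffcfff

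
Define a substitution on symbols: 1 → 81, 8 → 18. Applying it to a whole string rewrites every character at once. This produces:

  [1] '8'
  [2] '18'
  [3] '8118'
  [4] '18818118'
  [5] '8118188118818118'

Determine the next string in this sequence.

Applying the rule to each of the 16 symbols of 8118188118818118 gives the pieces 18 81 81 18 81 18 18 81 81 18 18 81 18 81 81 18, which concatenate to the answer.

18818118811818818118188118818118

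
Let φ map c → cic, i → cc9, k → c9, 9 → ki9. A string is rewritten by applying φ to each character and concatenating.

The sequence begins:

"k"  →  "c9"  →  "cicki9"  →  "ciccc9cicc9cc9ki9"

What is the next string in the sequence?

Rewriting the 17 symbols of ciccc9cicc9cc9ki9 one by one yields cic cc9 cic cic cic ki9 cic cc9 cic cic ki9 cic cic ki9 c9 cc9 ki9; concatenated:

ciccc9cicciccicki9ciccc9ciccicki9ciccicki9c9cc9ki9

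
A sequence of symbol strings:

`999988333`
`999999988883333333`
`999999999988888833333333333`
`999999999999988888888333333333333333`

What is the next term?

The n-th term is 3n+1 9's then 2n 8's then 4n-1 3's (n = 1, 2, …).
For the next term, n = 5, so the run lengths are 16, 10, 19.

999999999999999988888888883333333333333333333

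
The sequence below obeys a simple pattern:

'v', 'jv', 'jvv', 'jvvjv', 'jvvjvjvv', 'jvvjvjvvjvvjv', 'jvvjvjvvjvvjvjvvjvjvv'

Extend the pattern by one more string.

Each term (from the third on) is the previous term followed by the one before it: term 3 = jv·v = jvv.
So term 8 is jvvjvjvvjvvjvjvvjvjvv·jvvjvjvvjvvjv.

jvvjvjvvjvvjvjvvjvjvvjvvjvjvvjvvjv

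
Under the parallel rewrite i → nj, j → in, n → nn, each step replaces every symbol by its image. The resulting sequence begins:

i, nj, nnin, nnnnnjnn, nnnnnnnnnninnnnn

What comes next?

Rewriting the 16 symbols of nnnnnnnnnninnnnn one by one yields nn nn nn nn nn nn nn nn nn nn nj nn nn nn nn nn; concatenated:

nnnnnnnnnnnnnnnnnnnnnjnnnnnnnnnn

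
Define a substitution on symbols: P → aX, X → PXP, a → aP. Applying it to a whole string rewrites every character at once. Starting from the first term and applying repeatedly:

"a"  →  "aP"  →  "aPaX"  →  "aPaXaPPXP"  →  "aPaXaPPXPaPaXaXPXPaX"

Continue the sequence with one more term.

aPaXaPPXPaPaXaXPXPaXaPaXaPPXPaPPXPaXPXPaXaPPXP

Replace each of the 20 characters of aPaXaPPXPaPaXaXPXPaX in place — aP aX aP PXP aP aX aX PXP aX aP aX aP PXP aP PXP aX PXP aX aP PXP — and concatenate.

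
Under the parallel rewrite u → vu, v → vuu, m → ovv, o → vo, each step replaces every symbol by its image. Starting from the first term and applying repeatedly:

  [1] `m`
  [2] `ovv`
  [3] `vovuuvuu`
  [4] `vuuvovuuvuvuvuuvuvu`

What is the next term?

vuuvuvuvuuvovuuvuvuvuuvuvuuvuvuuvuvuvuuvuvuuvu

Applying the rule to each of the 19 symbols of vuuvovuuvuvuvuuvuvu gives the pieces vuu vu vu vuu vo vuu vu vu vuu vu vuu vu vuu vu vu vuu vu vuu vu, which concatenate to the answer.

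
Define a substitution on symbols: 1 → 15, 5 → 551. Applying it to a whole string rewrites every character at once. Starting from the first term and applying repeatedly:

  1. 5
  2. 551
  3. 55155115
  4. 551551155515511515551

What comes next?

5515511555155115155515515511555155115155511555155155115

Applying the rule to each of the 21 symbols of 551551155515511515551 gives the pieces 551 551 15 551 551 15 15 551 551 551 15 551 551 15 15 551 15 551 551 551 15, which concatenate to the answer.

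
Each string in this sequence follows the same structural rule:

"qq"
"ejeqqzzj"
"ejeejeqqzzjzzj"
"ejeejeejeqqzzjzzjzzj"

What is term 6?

ejeejeejeejeejeqqzzjzzjzzjzzjzzj

Every step adds eje to the front and zzj to the end of the previous string.
From ejeejeejeqqzzjzzjzzj, 2 further steps: ejeejeejeqqzzjzzjzzj → ejeejeejeejeqqzzjzzjzzjzzj → (answer).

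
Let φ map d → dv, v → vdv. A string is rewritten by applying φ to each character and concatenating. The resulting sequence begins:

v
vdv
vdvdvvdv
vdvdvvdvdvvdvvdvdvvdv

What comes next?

Rewriting the 21 symbols of vdvdvvdvdvvdvvdvdvvdv one by one yields vdv dv vdv dv vdv vdv dv vdv dv vdv vdv dv vdv vdv dv vdv dv vdv vdv dv vdv; concatenated:

vdvdvvdvdvvdvvdvdvvdvdvvdvvdvdvvdvvdvdvvdvdvvdvvdvdvvdv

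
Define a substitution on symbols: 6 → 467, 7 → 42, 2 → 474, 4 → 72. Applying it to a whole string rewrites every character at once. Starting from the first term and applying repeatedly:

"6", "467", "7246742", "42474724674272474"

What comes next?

Rewriting the 17 symbols of 42474724674272474 one by one yields 72 474 72 42 72 42 474 72 467 42 72 474 42 474 72 42 72; concatenated:

724747242724247472467427247442474724272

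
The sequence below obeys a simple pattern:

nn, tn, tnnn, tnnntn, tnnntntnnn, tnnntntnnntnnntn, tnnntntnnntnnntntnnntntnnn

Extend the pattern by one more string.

tnnntntnnntnnntntnnntntnnntnnntntnnntnnntn

From term 3 onward, concatenate the last term with the second-to-last: tn·nn = tnnn, tnnn·tn = tnnntn, …
Continuing: tnnntntnnntnnntntnnntntnnn · tnnntntnnntnnntn gives term 8.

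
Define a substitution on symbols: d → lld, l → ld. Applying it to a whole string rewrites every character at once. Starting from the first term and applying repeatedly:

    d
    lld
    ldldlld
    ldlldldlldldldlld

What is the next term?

φ(ldlldldlldldldlld) expands symbol-by-symbol to ld lld ld ld lld ld lld ld ld lld ld lld ld lld ld ld lld; joining the 17 pieces gives the next term.

ldlldldldlldldlldldldlldldlldldlldldldlld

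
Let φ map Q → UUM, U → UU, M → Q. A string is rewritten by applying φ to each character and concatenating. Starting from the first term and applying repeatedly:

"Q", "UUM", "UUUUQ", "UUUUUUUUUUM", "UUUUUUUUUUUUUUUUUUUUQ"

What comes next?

Replace each of the 21 characters of UUUUUUUUUUUUUUUUUUUUQ in place — UU UU UU UU UU UU UU UU UU UU UU UU UU UU UU UU UU UU UU UU UUM — and concatenate.

UUUUUUUUUUUUUUUUUUUUUUUUUUUUUUUUUUUUUUUUUUM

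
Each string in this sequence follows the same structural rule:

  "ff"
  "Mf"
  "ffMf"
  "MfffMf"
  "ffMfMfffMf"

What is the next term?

From term 3 onward, concatenate the second-to-last term with the last: ff·Mf = ffMf, Mf·ffMf = MfffMf, …
The next term joins MfffMf and ffMfMfffMf.

MfffMfffMfMfffMf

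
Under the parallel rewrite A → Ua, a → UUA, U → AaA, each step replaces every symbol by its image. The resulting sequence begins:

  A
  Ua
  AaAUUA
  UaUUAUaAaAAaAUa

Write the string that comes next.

Rewriting the 15 symbols of UaUUAUaAaAAaAUa one by one yields AaA UUA AaA AaA Ua AaA UUA Ua UUA Ua Ua UUA Ua AaA UUA; concatenated:

AaAUUAAaAAaAUaAaAUUAUaUUAUaUaUUAUaAaAUUA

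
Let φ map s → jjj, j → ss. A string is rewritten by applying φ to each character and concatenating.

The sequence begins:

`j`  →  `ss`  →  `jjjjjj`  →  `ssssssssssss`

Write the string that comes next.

jjjjjjjjjjjjjjjjjjjjjjjjjjjjjjjjjjjj

Expanding ssssssssssss: s→jjj, s→jjj, s→jjj, s→jjj, s→jjj, s→jjj, s→jjj, s→jjj, s→jjj, s→jjj, s→jjj, s→jjj. Concatenated: jjj jjj jjj jjj jjj jjj jjj jjj jjj jjj jjj jjj.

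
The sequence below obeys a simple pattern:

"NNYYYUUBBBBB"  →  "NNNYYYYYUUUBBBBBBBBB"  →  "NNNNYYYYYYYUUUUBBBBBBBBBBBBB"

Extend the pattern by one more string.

Each string has the form N^{n+1} Y^{2n+1} U^{n+1} B^{4n+1} (n = 1, 2, …).
Setting n = 4 gives 5, 9, 5, 17 characters in each block.

NNNNNYYYYYYYYYUUUUUBBBBBBBBBBBBBBBBB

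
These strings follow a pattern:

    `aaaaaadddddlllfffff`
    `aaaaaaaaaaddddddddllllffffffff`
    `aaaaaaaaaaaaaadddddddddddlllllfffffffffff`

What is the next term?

aaaaaaaaaaaaaaaaaaddddddddddddddllllllffffffffffffff

The n-th term is 4n-2 a's then 3n-1 d's then n+1 l's then 3n-1 f's, where the shown terms are n = 2, 3, 4.
For the next term, n = 5, so the run lengths are 18, 14, 6, 14.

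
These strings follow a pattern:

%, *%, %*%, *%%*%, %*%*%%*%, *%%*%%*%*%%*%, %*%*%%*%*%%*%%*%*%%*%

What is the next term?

*%%*%%*%*%%*%%*%*%%*%*%%*%%*%*%%*%

This is a Fibonacci-style word recurrence s(k) = s(k−2)·s(k−1): e.g. %·*% = %*%.
The next term joins *%%*%%*%*%%*% and %*%*%%*%*%%*%%*%*%%*%.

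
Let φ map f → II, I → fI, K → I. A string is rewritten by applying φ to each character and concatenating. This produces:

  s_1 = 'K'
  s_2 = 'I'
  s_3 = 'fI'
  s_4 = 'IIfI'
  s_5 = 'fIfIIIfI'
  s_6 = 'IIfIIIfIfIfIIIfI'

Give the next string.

Applying the rule to each of the 16 symbols of IIfIIIfIfIfIIIfI gives the pieces fI fI II fI fI fI II fI II fI II fI fI fI II fI, which concatenate to the answer.

fIfIIIfIfIfIIIfIIIfIIIfIfIfIIIfI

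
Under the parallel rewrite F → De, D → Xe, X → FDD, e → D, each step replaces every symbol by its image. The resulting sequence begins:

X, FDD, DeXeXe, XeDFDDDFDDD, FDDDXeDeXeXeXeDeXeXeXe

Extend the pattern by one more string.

DeXeXeXeFDDDXeDFDDDFDDDFDDDXeDFDDDFDDDFDDD

Replace each of the 22 characters of FDDDXeDeXeXeXeDeXeXeXe in place — De Xe Xe Xe FDD D Xe D FDD D FDD D FDD D Xe D FDD D FDD D FDD D — and concatenate.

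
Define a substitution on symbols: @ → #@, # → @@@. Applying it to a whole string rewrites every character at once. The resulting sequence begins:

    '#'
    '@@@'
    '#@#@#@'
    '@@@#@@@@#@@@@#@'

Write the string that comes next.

#@#@#@@@@#@#@#@#@@@@#@#@#@#@@@@#@

Replace each of the 15 characters of @@@#@@@@#@@@@#@ in place — #@ #@ #@ @@@ #@ #@ #@ #@ @@@ #@ #@ #@ #@ @@@ #@ — and concatenate.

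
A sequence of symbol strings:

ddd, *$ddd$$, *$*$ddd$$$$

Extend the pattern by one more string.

*$*$*$ddd$$$$$$

s(k+1) = *$·s(k)·$$, so each term gains *$ as a prefix and $$ as a suffix.
So the next term is *$·*$*$ddd$$$$·$$.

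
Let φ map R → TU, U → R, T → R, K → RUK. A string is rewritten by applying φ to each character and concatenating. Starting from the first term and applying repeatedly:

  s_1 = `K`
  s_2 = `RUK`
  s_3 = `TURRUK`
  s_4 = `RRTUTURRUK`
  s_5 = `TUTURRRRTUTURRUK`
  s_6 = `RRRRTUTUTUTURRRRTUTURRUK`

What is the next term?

Rewriting the 24 symbols of RRRRTUTUTUTURRRRTUTURRUK one by one yields TU TU TU TU R R R R R R R R TU TU TU TU R R R R TU TU R RUK; concatenated:

TUTUTUTURRRRRRRRTUTUTUTURRRRTUTURRUK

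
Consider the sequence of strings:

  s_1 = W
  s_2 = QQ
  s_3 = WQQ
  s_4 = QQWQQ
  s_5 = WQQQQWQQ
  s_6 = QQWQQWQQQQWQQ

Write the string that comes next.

This is a Fibonacci-style word recurrence s(k) = s(k−2)·s(k−1): e.g. W·QQ = WQQ.
The next term joins WQQQQWQQ and QQWQQWQQQQWQQ.

WQQQQWQQQQWQQWQQQQWQQ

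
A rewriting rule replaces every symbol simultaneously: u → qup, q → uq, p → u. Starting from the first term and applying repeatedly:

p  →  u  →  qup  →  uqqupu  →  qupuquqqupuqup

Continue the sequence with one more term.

uqqupuqupuqqupuquqqupuqupuqqupu

φ(qupuquqqupuqup) expands symbol-by-symbol to uq qup u qup uq qup uq uq qup u qup uq qup u; joining the 14 pieces gives the next term.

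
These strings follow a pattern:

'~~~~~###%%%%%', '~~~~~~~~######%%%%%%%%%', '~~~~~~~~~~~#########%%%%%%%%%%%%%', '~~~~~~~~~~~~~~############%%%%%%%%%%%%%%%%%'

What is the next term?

Term n consists of 3n+2 ~'s, followed by 3n #'s, followed by 4n+1 %'s (n = 1, 2, …).
Setting n = 5 gives 17, 15, 21 characters in each block.

~~~~~~~~~~~~~~~~~###############%%%%%%%%%%%%%%%%%%%%%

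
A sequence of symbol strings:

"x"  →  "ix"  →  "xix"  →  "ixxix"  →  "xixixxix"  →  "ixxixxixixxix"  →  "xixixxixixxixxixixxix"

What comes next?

ixxixxixixxixxixixxixixxixxixixxix

This is a Fibonacci-style word recurrence s(k) = s(k−2)·s(k−1): e.g. x·ix = xix.
Continuing: ixxixxixixxix · xixixxixixxixxixixxix gives term 8.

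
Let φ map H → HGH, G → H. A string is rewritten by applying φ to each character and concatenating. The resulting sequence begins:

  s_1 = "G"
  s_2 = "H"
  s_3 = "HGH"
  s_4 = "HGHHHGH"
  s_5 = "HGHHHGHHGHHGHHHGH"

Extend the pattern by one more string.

φ(HGHHHGHHGHHGHHHGH) expands symbol-by-symbol to HGH H HGH HGH HGH H HGH HGH H HGH HGH H HGH HGH HGH H HGH; joining the 17 pieces gives the next term.

HGHHHGHHGHHGHHHGHHGHHHGHHGHHHGHHGHHGHHHGH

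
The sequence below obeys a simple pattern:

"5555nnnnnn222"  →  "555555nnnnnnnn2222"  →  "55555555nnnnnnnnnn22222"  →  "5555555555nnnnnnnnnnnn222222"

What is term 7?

The n-th term is 2n 5's then 2n+2 n's then n+1 2's, where the shown terms are n = 2, 3, 4, 5.
Setting n = 8 gives 16, 18, 9 characters in each block.

5555555555555555nnnnnnnnnnnnnnnnnn222222222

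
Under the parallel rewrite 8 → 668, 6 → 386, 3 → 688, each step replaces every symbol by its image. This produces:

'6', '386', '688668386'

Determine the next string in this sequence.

Rewriting each symbol of 688668386: 6→386, 8→668, 8→668, 6→386, 6→386, 8→668, 3→688, 8→668, 6→386, which concatenates to 386 668 668 386 386 668 688 668 386.

386668668386386668688668386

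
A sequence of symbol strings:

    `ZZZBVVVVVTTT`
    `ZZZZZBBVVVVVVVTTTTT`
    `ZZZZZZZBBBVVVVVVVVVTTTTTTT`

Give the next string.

Each string has the form Z^{2n+1} B^{n} V^{2n+3} T^{2n+1} (n = 1, 2, …).
Setting n = 4 gives 9, 4, 11, 9 characters in each block.

ZZZZZZZZZBBBBVVVVVVVVVVVTTTTTTTTT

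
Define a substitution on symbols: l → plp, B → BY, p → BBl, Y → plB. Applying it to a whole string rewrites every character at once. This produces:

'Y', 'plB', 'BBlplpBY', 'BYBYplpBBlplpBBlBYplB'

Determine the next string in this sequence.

BYplBBYplBBBlplpBBlBYBYplpBBlplpBBlBYBYplpBYplBBBlplpBY

Applying the rule to each of the 21 symbols of BYBYplpBBlplpBBlBYplB gives the pieces BY plB BY plB BBl plp BBl BY BY plp BBl plp BBl BY BY plp BY plB BBl plp BY, which concatenate to the answer.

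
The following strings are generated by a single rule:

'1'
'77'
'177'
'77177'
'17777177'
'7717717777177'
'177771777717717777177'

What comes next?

This is a Fibonacci-style word recurrence s(k) = s(k−2)·s(k−1): e.g. 1·77 = 177.
So term 8 is 7717717777177·177771777717717777177.

7717717777177177771777717717777177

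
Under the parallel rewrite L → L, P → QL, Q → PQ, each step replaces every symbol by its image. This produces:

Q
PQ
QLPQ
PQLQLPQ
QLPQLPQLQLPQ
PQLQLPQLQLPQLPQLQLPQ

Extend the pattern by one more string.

Applying the rule to each of the 20 symbols of PQLQLPQLQLPQLPQLQLPQ gives the pieces QL PQ L PQ L QL PQ L PQ L QL PQ L QL PQ L PQ L QL PQ, which concatenate to the answer.

QLPQLPQLQLPQLPQLQLPQLQLPQLPQLQLPQ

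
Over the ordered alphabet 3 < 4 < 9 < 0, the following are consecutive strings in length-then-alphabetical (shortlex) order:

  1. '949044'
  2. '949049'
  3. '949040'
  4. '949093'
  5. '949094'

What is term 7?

Advancing 2 positions from 949094 through 949094 → 949099 reaches term 7.

949090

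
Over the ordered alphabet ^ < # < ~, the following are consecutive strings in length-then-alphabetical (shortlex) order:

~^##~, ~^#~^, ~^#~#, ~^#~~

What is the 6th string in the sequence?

~^~^#

Stepping forward 2 times from ~^#~~: ~^#~~ → ~^~^^, then the target.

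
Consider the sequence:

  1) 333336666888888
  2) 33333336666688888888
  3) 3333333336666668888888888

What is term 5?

Reading off run lengths: 3 runs 5, 7, 9; 6 runs 4, 5, 6; 8 runs 6, 8, 10 — each is linear in n, where the shown terms are n = 2, 3, 4.
For term 5, n = 6, so the run lengths are 13, 8, 14.

33333333333336666666688888888888888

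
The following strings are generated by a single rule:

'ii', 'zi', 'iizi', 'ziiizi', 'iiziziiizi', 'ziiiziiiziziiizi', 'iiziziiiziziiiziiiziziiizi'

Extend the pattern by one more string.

ziiiziiiziziiiziiiziziiiziziiiziiiziziiizi

Each term (from the third on) is the two preceding terms concatenated in order: term 3 = ii·zi = iizi.
So term 8 is ziiiziiiziziiizi·iiziziiiziziiiziiiziziiizi.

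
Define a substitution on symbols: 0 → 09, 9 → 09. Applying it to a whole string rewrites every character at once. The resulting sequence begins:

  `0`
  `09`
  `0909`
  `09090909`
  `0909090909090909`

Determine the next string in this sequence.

09090909090909090909090909090909

Replace each of the 16 characters of 0909090909090909 in place — 09 09 09 09 09 09 09 09 09 09 09 09 09 09 09 09 — and concatenate.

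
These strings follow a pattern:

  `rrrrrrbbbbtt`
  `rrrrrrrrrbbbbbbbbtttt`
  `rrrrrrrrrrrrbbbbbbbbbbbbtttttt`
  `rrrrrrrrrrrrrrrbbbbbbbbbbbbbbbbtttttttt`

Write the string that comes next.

rrrrrrrrrrrrrrrrrrbbbbbbbbbbbbbbbbbbbbtttttttttt

Reading off run lengths: r runs 6, 9, 12, 15; b runs 4, 8, 12, 16; t runs 2, 4, 6, 8 — each is linear in n (n = 1, 2, …).
At n = 5 the blocks have lengths 18, 20, 10.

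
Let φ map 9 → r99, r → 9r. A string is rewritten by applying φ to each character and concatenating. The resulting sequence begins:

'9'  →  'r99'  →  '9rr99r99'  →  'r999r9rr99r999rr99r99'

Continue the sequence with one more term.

Rewriting the 21 symbols of r999r9rr99r999rr99r99 one by one yields 9r r99 r99 r99 9r r99 9r 9r r99 r99 9r r99 r99 r99 9r 9r r99 r99 9r r99 r99; concatenated:

9rr99r99r999rr999r9rr99r999rr99r99r999r9rr99r999rr99r99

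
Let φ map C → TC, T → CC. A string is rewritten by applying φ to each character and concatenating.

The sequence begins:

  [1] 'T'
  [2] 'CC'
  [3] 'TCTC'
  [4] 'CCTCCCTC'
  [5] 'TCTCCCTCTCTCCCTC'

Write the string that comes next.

Applying the rule to each of the 16 symbols of TCTCCCTCTCTCCCTC gives the pieces CC TC CC TC TC TC CC TC CC TC CC TC TC TC CC TC, which concatenate to the answer.

CCTCCCTCTCTCCCTCCCTCCCTCTCTCCCTC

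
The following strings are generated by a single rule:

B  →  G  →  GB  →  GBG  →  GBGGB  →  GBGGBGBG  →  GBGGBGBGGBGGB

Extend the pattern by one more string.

GBGGBGBGGBGGBGBGGBGBG

This is a Fibonacci-style word recurrence s(k) = s(k−1)·s(k−2): e.g. G·B = GB.
So term 8 is GBGGBGBGGBGGB·GBGGBGBG.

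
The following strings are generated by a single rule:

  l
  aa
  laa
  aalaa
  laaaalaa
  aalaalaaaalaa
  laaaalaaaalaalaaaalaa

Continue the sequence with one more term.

aalaalaaaalaalaaaalaaaalaalaaaalaa

From term 3 onward, concatenate the second-to-last term with the last: l·aa = laa, aa·laa = aalaa, …
So term 8 is aalaalaaaalaa·laaaalaaaalaalaaaalaa.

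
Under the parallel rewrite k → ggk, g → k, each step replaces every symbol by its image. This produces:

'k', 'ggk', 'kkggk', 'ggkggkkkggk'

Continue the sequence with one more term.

Apply φ to ggkggkkkggk symbol by symbol: g→k, g→k, k→ggk, g→k, g→k, k→ggk, k→ggk, k→ggk, g→k, g→k, k→ggk; joined: k k ggk k k ggk ggk ggk k k ggk.

kkggkkkggkggkggkkkggk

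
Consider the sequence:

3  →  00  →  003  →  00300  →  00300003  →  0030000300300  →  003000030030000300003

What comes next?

0030000300300003000030030000300300

Each term (from the third on) is the previous term followed by the one before it: term 3 = 00·3 = 003.
The next term joins 003000030030000300003 and 0030000300300.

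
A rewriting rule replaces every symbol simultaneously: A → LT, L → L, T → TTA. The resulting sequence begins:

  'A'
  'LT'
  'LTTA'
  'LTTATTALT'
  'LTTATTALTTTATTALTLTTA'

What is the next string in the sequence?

Replace each of the 21 characters of LTTATTALTTTATTALTLTTA in place — L TTA TTA LT TTA TTA LT L TTA TTA TTA LT TTA TTA LT L TTA L TTA TTA LT — and concatenate.

LTTATTALTTTATTALTLTTATTATTALTTTATTALTLTTALTTATTALT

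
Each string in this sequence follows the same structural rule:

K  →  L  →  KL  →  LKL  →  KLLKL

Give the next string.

LKLKLLKL

This is a Fibonacci-style word recurrence s(k) = s(k−2)·s(k−1): e.g. K·L = KL.
The next term joins LKL and KLLKL.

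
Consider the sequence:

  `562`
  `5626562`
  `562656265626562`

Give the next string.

5626562656265626562656265626562

s(k+1) = s(k)·6·s(k) — each term doubles the last with '6' between the halves.
So the next term is two copies of 562656265626562 with '6' between the halves.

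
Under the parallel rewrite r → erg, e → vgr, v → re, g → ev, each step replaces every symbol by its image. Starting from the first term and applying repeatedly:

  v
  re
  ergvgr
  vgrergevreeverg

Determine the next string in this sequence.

reevergvgrergevvgrreergvgrvgrrevgrergev

Applying the rule to each of the 15 symbols of vgrergevreeverg gives the pieces re ev erg vgr erg ev vgr re erg vgr vgr re vgr erg ev, which concatenate to the answer.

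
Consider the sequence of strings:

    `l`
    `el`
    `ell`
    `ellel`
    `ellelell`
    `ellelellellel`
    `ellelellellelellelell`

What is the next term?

Each term (from the third on) is the previous term followed by the one before it: term 3 = el·l = ell.
Continuing: ellelellellelellelell · ellelellellel gives term 8.

ellelellellelellelellellelellellel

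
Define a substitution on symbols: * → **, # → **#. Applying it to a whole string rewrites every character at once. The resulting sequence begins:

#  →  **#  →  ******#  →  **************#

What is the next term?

Rewriting the 15 symbols of **************# one by one yields ** ** ** ** ** ** ** ** ** ** ** ** ** ** **#; concatenated:

******************************#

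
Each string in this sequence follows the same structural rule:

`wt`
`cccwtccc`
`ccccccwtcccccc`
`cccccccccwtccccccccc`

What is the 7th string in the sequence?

ccccccccccccccccccwtcccccccccccccccccc

Each term wraps the previous one in ccc on the left and ccc on the right.
From cccccccccwtccccccccc, 3 further steps: cccccccccwtccccccccc → ccccccccccccwtcccccccccccc → cccccccccccccccwtccccccccccccccc → (answer).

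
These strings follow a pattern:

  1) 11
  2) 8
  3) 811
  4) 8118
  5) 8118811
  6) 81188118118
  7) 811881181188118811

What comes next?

This is a Fibonacci-style word recurrence s(k) = s(k−1)·s(k−2): e.g. 8·11 = 811.
So term 8 is 811881181188118811·81188118118.

81188118118811881181188118118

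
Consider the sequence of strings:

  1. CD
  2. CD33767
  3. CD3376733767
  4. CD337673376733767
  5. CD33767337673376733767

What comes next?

Each term is the previous one with 33767 appended.
So the next term is CD33767337673376733767·33767.

CD3376733767337673376733767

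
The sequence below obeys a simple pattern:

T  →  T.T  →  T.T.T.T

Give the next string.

Every step duplicates the string with '.' between the halves.
Doubling T.T.T.T with '.' between the halves:

T.T.T.T.T.T.T.T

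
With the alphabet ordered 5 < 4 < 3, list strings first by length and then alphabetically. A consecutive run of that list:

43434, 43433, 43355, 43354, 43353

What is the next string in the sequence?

Find the rightmost character of 43353 below 3, bump it to the next letter, and reset everything to its right to 5.

43345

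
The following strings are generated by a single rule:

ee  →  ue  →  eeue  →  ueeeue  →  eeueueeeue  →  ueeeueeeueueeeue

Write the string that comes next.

Each term (from the third on) is the two preceding terms concatenated in order: term 3 = ee·ue = eeue.
Continuing: eeueueeeue · ueeeueeeueueeeue gives term 7.

eeueueeeueueeeueeeueueeeue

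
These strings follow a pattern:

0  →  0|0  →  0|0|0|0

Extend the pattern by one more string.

0|0|0|0|0|0|0|0

Every step duplicates the string with '|' between the halves.
So the next term is two copies of 0|0|0|0 with '|' between the halves.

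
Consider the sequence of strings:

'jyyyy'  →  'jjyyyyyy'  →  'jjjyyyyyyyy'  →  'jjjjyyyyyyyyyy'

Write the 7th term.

jjjjjjjyyyyyyyyyyyyyyyy

Reading off run lengths: j runs 1, 2, 3, 4; y runs 4, 6, 8, 10 — each is linear in n (n = 1, 2, …).
For term 7, n = 7, so the run lengths are 7, 16.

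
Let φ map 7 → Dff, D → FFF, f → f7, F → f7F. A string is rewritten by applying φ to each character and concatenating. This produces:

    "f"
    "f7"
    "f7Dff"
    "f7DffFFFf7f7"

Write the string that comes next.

Expanding f7DffFFFf7f7: f→f7, 7→Dff, D→FFF, f→f7, f→f7, F→f7F, F→f7F, F→f7F, f→f7, 7→Dff, f→f7, 7→Dff. Concatenated: f7 Dff FFF f7 f7 f7F f7F f7F f7 Dff f7 Dff.

f7DffFFFf7f7f7Ff7Ff7Ff7Dfff7Dff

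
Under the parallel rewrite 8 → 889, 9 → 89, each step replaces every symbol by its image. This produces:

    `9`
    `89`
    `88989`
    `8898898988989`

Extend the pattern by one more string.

Rewriting the 13 symbols of 8898898988989 one by one yields 889 889 89 889 889 89 889 89 889 889 89 889 89; concatenated:

8898898988988989889898898898988989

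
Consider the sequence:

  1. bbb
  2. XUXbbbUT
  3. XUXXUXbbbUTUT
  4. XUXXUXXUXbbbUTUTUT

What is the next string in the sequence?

XUXXUXXUXXUXbbbUTUTUTUT

Every step adds XUX to the front and UT to the end of the previous string.
So the next term is XUX·XUXXUXXUXbbbUTUTUT·UT.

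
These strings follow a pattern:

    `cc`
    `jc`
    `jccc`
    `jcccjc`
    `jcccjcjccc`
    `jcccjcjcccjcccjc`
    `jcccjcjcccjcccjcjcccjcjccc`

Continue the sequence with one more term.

jcccjcjcccjcccjcjcccjcjcccjcccjcjcccjcccjc

From term 3 onward, concatenate the last term with the second-to-last: jc·cc = jccc, jccc·jc = jcccjc, …
So term 8 is jcccjcjcccjcccjcjcccjcjccc·jcccjcjcccjcccjc.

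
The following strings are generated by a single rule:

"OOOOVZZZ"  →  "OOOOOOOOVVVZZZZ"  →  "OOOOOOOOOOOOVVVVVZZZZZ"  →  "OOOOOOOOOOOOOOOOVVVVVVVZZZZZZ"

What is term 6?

OOOOOOOOOOOOOOOOOOOOOOOOVVVVVVVVVVVZZZZZZZZ

Each string has the form O^{4n} V^{2n-1} Z^{n+2} (n = 1, 2, …).
Setting n = 6 gives 24, 11, 8 characters in each block.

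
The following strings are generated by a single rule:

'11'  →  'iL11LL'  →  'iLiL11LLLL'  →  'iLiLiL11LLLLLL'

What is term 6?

Every step adds iL to the front and LL to the end of the previous string.
From iLiLiL11LLLLLL, 2 further steps: iLiLiL11LLLLLL → iLiLiLiL11LLLLLLLL → (answer).

iLiLiLiLiL11LLLLLLLLLL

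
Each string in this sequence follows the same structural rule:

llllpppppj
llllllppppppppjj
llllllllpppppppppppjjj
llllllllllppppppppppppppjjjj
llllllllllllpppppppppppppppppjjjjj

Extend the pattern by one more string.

llllllllllllllppppppppppppppppppppjjjjjj

Term n consists of 2n+2 l's, followed by 3n+2 p's, followed by n j's (n = 1, 2, …).
Setting n = 6 gives 14, 20, 6 characters in each block.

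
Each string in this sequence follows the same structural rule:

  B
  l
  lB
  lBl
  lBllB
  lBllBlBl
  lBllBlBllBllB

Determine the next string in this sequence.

lBllBlBllBllBlBllBlBl

From term 3 onward, concatenate the last term with the second-to-last: l·B = lB, lB·l = lBl, …
Continuing: lBllBlBllBllB · lBllBlBl gives term 8.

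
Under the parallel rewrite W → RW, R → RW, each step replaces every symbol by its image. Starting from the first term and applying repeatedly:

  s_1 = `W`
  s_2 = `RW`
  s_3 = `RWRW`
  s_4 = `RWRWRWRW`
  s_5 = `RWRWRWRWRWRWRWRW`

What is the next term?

Rewriting the 16 symbols of RWRWRWRWRWRWRWRW one by one yields RW RW RW RW RW RW RW RW RW RW RW RW RW RW RW RW; concatenated:

RWRWRWRWRWRWRWRWRWRWRWRWRWRWRWRW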